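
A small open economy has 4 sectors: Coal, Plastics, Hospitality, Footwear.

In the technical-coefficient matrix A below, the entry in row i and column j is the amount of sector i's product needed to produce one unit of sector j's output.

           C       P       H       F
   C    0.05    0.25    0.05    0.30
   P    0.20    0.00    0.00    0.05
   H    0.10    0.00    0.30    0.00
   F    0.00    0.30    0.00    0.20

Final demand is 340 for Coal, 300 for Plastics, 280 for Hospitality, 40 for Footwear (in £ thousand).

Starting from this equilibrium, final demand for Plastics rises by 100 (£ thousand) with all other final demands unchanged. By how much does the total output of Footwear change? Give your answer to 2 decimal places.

I − A =
  [   0.95    -0.25    -0.05    -0.30]
  [  -0.20     1.00     0.00    -0.05]
  [  -0.10     0.00     0.70     0.00]
  [   0.00    -0.30     0.00     0.80]
Compute the cofactors C_ij = (−1)^(i+j)·(3×3 minor ij) of I−A; the adjugate is their transpose:
adj(I−A) = Cᵀ =
  [ 0.54950   0.20300   0.03925   0.21875]
  [ 0.11200   0.52800   0.00800   0.07500]
  [ 0.07850   0.02900   0.68775   0.03125]
  [ 0.04200   0.19800   0.00300   0.62500]
det(I−A) = Σ_j (I−A)_1j·C_1j = (0.95)(0.54950) + (-0.25)(0.11200) + (-0.05)(0.07850) + (-0.30)(0.04200) = 0.4775
(I − A)⁻¹ = adj(I−A) / det(I−A) ≈
  [   1.1508     0.4251     0.0822     0.4581]
  [   0.2346     1.1058     0.0168     0.1571]
  [   0.1644     0.0607     1.4403     0.0654]
  [   0.0880     0.4147     0.0063     1.3089]
Δx = (I − A)⁻¹ Δd with Δd having +100 in the Plastics component and 0 elsewhere.
So Δx_F = L_FP · (+100), where L_FP = adj(I−A)_FP / det(I−A) = 0.19800 / 0.4775.
Δx_F = 0.19800 × (+100) / 0.4775 = 19.80 / 0.4775 ≈ 41.47.

Δx_F = 41.47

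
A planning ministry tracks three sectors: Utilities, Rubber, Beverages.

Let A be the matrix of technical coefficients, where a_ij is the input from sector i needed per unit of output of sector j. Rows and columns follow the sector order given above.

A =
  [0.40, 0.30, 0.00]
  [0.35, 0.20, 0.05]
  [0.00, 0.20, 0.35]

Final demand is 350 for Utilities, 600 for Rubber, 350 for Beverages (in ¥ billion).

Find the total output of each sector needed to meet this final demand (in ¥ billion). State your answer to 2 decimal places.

I − A =
  [   0.60    -0.30     0.00]
  [  -0.35     0.80    -0.05]
  [   0.00    -0.20     0.65]
Cofactors of I−A, C_ij = (−1)^(i+j)·(minor ij) (rows/columns in the sector order above):
  C_11 = (0.80)(0.65) − (-0.05)(-0.20) = 0.5100
  C_12 = −[(-0.35)(0.65) − (-0.05)(0.00)] = 0.2275
  C_13 = (-0.35)(-0.20) − (0.80)(0.00) = 0.0700
  C_21 = −[(-0.30)(0.65) − (0.00)(-0.20)] = 0.1950
  C_22 = (0.60)(0.65) − (0.00)(0.00) = 0.3900
  C_23 = −[(0.60)(-0.20) − (-0.30)(0.00)] = 0.1200
  C_31 = (-0.30)(-0.05) − (0.00)(0.80) = 0.0150
  C_32 = −[(0.60)(-0.05) − (0.00)(-0.35)] = 0.0300
  C_33 = (0.60)(0.80) − (-0.30)(-0.35) = 0.3750
det(I−A) = Σ_j (I−A)_1j·C_1j = (0.60)(0.5100) + (-0.30)(0.2275) + (0.00)(0.0700) = 0.23775
adj(I−A) = Cᵀ =
  [ 0.5100   0.1950   0.0150]
  [ 0.2275   0.3900   0.0300]
  [ 0.0700   0.1200   0.3750]
(I − A)⁻¹ = adj(I−A) / det(I−A) ≈
  [   2.1451     0.8202     0.0631]
  [   0.9569     1.6404     0.1262]
  [   0.2944     0.5047     1.5773]
x = (I − A)⁻¹ d = adj(I−A)·d / det(I−A), with det(I−A) = 0.23775:
  x_1 = (0.5100·350 + 0.1950·600 + 0.0150·350) / 0.23775 = 300.75 / 0.23775 ≈ 1264.98
  x_2 = (0.2275·350 + 0.3900·600 + 0.0300·350) / 0.23775 = 324.125 / 0.23775 ≈ 1363.30
  x_3 = (0.0700·350 + 0.1200·600 + 0.3750·350) / 0.23775 = 227.75 / 0.23775 ≈ 957.94

x_1 = 1264.98, x_2 = 1363.30, x_3 = 957.94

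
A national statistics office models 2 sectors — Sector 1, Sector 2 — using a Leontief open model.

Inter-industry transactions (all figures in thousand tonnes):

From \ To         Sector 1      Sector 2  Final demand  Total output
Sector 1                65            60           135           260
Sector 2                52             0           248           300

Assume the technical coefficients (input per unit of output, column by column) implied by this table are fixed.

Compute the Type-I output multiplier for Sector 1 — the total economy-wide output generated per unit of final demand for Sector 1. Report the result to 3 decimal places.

m_1 = 1.690

Technical coefficients a_ij = z_ij / X_j:
  a_11 = 65/260 = 0.25, a_21 = 52/260 = 0.20
  a_12 = 60/300 = 0.20, a_22 = 0/300 = 0.00
I − A =
  [   0.75    -0.20]
  [  -0.20     1.00]
det(I−A) = (0.75)(1.00) − (-0.20)(-0.20) = 0.7100
adj(I−A) = [[1.00, 0.20], [0.20, 0.75]]
(I − A)⁻¹ = adj(I−A) / det(I−A) ≈
  [   1.4085     0.2817]
  [   0.2817     1.0563]
The output multiplier for sector j is the column-j sum of the Leontief inverse (I − A)⁻¹ = adj(I−A) / det(I−A).
Column 1 of adj(I−A): (1.00, 0.20); det(I−A) = 0.7100.
m_1 = (1.00 + 0.20) / 0.7100 = 1.20 / 0.7100 ≈ 1.690.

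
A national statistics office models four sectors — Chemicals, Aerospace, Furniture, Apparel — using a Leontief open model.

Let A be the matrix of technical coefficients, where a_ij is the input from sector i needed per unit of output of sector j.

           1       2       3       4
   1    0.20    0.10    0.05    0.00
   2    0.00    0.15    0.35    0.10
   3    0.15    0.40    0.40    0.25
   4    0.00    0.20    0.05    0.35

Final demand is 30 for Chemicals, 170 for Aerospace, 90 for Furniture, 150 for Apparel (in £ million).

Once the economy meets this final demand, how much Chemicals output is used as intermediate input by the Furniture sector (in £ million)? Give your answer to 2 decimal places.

z_13 = 38.05

I − A =
  [   0.80    -0.10    -0.05     0.00]
  [   0.00     0.85    -0.35    -0.10]
  [  -0.15    -0.40     0.60    -0.25]
  [   0.00    -0.20    -0.05     0.65]
Compute the cofactors C_ij = (−1)^(i+j)·(3×3 minor ij) of I−A; the adjugate is their transpose:
adj(I−A) = Cᵀ =
  [ 0.198375   0.053250   0.049875   0.027375]
  [ 0.034875   0.297125   0.186000   0.117250]
  [ 0.079875   0.257750   0.426000   0.203500]
  [ 0.016875   0.111250   0.090000   0.284375]
det(I−A) = Σ_j (I−A)_1j·C_1j = (0.80)(0.198375) + (-0.10)(0.034875) + (-0.05)(0.079875) + (0.00)(0.016875) = 0.15121875
(I − A)⁻¹ = adj(I−A) / det(I−A) ≈
  [   1.3118     0.3521     0.3298     0.1810]
  [   0.2306     1.9649     1.2300     0.7754]
  [   0.5282     1.7045     2.8171     1.3457]
  [   0.1116     0.7357     0.5952     1.8806]
First solve x = (I − A)⁻¹ d = adj(I−A)·d / det(I−A); in particular x_3 = (0.079875·30 + 0.257750·170 + 0.426000·90 + 0.203500·150) / 0.15121875 = 115.07875 / 0.15121875 ≈ 761.0085.
Intermediate flow from 1 to 3: z_13 = a_13 · x_3 = 0.05 × 115.07875 / 0.15121875 = 5.7539375 / 0.15121875 ≈ 38.05.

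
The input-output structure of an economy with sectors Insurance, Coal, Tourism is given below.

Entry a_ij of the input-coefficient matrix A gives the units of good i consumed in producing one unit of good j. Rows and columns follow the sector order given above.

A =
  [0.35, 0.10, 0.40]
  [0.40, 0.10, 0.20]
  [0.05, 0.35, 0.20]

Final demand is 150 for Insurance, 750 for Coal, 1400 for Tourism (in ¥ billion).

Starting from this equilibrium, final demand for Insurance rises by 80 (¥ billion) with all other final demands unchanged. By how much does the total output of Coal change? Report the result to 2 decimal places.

I − A =
  [   0.65    -0.10    -0.40]
  [  -0.40     0.90    -0.20]
  [  -0.05    -0.35     0.80]
Cofactors of I−A, C_ij = (−1)^(i+j)·(minor ij) (rows/columns in the sector order above):
  C_11 = (0.90)(0.80) − (-0.20)(-0.35) = 0.6500
  C_12 = −[(-0.40)(0.80) − (-0.20)(-0.05)] = 0.3300
  C_13 = (-0.40)(-0.35) − (0.90)(-0.05) = 0.1850
  C_21 = −[(-0.10)(0.80) − (-0.40)(-0.35)] = 0.2200
  C_22 = (0.65)(0.80) − (-0.40)(-0.05) = 0.5000
  C_23 = −[(0.65)(-0.35) − (-0.10)(-0.05)] = 0.2325
  C_31 = (-0.10)(-0.20) − (-0.40)(0.90) = 0.3800
  C_32 = −[(0.65)(-0.20) − (-0.40)(-0.40)] = 0.2900
  C_33 = (0.65)(0.90) − (-0.10)(-0.40) = 0.5450
det(I−A) = Σ_j (I−A)_1j·C_1j = (0.65)(0.6500) + (-0.10)(0.3300) + (-0.40)(0.1850) = 0.3155
adj(I−A) = Cᵀ =
  [ 0.6500   0.2200   0.3800]
  [ 0.3300   0.5000   0.2900]
  [ 0.1850   0.2325   0.5450]
(I − A)⁻¹ = adj(I−A) / det(I−A) ≈
  [   2.0602     0.6973     1.2044]
  [   1.0460     1.5848     0.9192]
  [   0.5864     0.7369     1.7274]
Δx = (I − A)⁻¹ Δd with Δd having +80 in the Insurance component and 0 elsewhere.
So Δx_C = L_CI · (+80), where L_CI = adj(I−A)_CI / det(I−A) = 0.3300 / 0.3155.
Δx_C = 0.3300 × (+80) / 0.3155 = 26.40 / 0.3155 ≈ 83.68.

Δx_C = 83.68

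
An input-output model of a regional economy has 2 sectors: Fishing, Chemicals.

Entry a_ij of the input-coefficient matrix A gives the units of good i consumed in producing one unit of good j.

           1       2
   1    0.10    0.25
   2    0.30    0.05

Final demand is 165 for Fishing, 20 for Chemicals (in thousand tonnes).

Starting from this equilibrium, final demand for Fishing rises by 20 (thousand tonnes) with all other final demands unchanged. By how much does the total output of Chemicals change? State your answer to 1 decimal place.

Δx_2 = 7.7

I − A =
  [   0.90    -0.25]
  [  -0.30     0.95]
det(I−A) = (0.90)(0.95) − (-0.25)(-0.30) = 0.7800
adj(I−A) = [[0.95, 0.25], [0.30, 0.90]]
(I − A)⁻¹ = adj(I−A) / det(I−A) ≈
  [   1.2179     0.3205]
  [   0.3846     1.1538]
Δx = (I − A)⁻¹ Δd with Δd having +20 in the Fishing component and 0 elsewhere.
So Δx_2 = L_21 · (+20), where L_21 = adj(I−A)_21 / det(I−A) = 0.30 / 0.7800.
Δx_2 = 0.30 × (+20) / 0.7800 = 6.00 / 0.7800 ≈ 7.7.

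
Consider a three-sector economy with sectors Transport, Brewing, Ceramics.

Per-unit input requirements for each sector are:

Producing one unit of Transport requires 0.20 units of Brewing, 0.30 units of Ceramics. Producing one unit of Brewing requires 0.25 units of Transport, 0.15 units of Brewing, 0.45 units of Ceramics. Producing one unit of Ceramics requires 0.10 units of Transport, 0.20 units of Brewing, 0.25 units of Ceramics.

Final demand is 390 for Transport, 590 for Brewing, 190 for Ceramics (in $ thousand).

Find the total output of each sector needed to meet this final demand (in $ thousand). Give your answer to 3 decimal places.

I − A =
  [   1.00    -0.25    -0.10]
  [  -0.20     0.85    -0.20]
  [  -0.30    -0.45     0.75]
Cofactors of I−A, C_ij = (−1)^(i+j)·(minor ij) (rows/columns in the sector order above):
  C_11 = (0.85)(0.75) − (-0.20)(-0.45) = 0.5475
  C_12 = −[(-0.20)(0.75) − (-0.20)(-0.30)] = 0.2100
  C_13 = (-0.20)(-0.45) − (0.85)(-0.30) = 0.3450
  C_21 = −[(-0.25)(0.75) − (-0.10)(-0.45)] = 0.2325
  C_22 = (1.00)(0.75) − (-0.10)(-0.30) = 0.7200
  C_23 = −[(1.00)(-0.45) − (-0.25)(-0.30)] = 0.5250
  C_31 = (-0.25)(-0.20) − (-0.10)(0.85) = 0.1350
  C_32 = −[(1.00)(-0.20) − (-0.10)(-0.20)] = 0.2200
  C_33 = (1.00)(0.85) − (-0.25)(-0.20) = 0.8000
det(I−A) = Σ_j (I−A)_1j·C_1j = (1.00)(0.5475) + (-0.25)(0.2100) + (-0.10)(0.3450) = 0.4605
adj(I−A) = Cᵀ =
  [ 0.5475   0.2325   0.1350]
  [ 0.2100   0.7200   0.2200]
  [ 0.3450   0.5250   0.8000]
(I − A)⁻¹ = adj(I−A) / det(I−A) ≈
  [   1.1889     0.5049     0.2932]
  [   0.4560     1.5635     0.4777]
  [   0.7492     1.1401     1.7372]
x = (I − A)⁻¹ d = adj(I−A)·d / det(I−A), with det(I−A) = 0.4605:
  x_T = (0.5475·390 + 0.2325·590 + 0.1350·190) / 0.4605 = 376.35 / 0.4605 ≈ 817.264
  x_B = (0.2100·390 + 0.7200·590 + 0.2200·190) / 0.4605 = 548.50 / 0.4605 ≈ 1191.097
  x_C = (0.3450·390 + 0.5250·590 + 0.8000·190) / 0.4605 = 596.30 / 0.4605 ≈ 1294.897

x_T = 817.264, x_B = 1191.097, x_C = 1294.897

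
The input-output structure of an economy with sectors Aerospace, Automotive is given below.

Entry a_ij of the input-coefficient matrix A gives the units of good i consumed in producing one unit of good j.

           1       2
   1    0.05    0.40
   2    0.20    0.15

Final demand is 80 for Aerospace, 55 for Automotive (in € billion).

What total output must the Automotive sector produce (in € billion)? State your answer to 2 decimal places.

I − A =
  [   0.95    -0.40]
  [  -0.20     0.85]
det(I−A) = (0.95)(0.85) − (-0.40)(-0.20) = 0.7275
adj(I−A) = [[0.85, 0.40], [0.20, 0.95]]
(I − A)⁻¹ = adj(I−A) / det(I−A) ≈
  [   1.1684     0.5498]
  [   0.2749     1.3058]
x = (I − A)⁻¹ d = adj(I−A)·d / det(I−A), with det(I−A) = 0.7275:
  x_1 = (0.85·80 + 0.40·55) / 0.7275 = 90.00 / 0.7275 ≈ 123.71
  x_2 = (0.20·80 + 0.95·55) / 0.7275 = 68.25 / 0.7275 ≈ 93.81

x_2 = 93.81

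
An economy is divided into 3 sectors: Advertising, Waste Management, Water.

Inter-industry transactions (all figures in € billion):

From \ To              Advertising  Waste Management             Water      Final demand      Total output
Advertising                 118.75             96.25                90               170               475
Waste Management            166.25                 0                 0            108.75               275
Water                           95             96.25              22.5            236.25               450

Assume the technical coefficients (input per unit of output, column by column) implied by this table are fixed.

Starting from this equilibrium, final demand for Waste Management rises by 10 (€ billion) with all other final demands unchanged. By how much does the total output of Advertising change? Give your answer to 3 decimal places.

Δx_1 = 7.571

Technical coefficients a_ij = z_ij / X_j:
  a_11 = 118.75/475 = 0.25, a_21 = 166.25/475 = 0.35, a_31 = 95/475 = 0.20
  a_12 = 96.25/275 = 0.35, a_22 = 0/275 = 0.00, a_32 = 96.25/275 = 0.35
  a_13 = 90/450 = 0.20, a_23 = 0/450 = 0.00, a_33 = 22.5/450 = 0.05
I − A =
  [   0.75    -0.35    -0.20]
  [  -0.35     1.00     0.00]
  [  -0.20    -0.35     0.95]
Cofactors of I−A, C_ij = (−1)^(i+j)·(minor ij) (rows/columns in the sector order above):
  C_11 = (1.00)(0.95) − (0.00)(-0.35) = 0.9500
  C_12 = −[(-0.35)(0.95) − (0.00)(-0.20)] = 0.3325
  C_13 = (-0.35)(-0.35) − (1.00)(-0.20) = 0.3225
  C_21 = −[(-0.35)(0.95) − (-0.20)(-0.35)] = 0.4025
  C_22 = (0.75)(0.95) − (-0.20)(-0.20) = 0.6725
  C_23 = −[(0.75)(-0.35) − (-0.35)(-0.20)] = 0.3325
  C_31 = (-0.35)(0.00) − (-0.20)(1.00) = 0.2000
  C_32 = −[(0.75)(0.00) − (-0.20)(-0.35)] = 0.0700
  C_33 = (0.75)(1.00) − (-0.35)(-0.35) = 0.6275
det(I−A) = Σ_j (I−A)_1j·C_1j = (0.75)(0.9500) + (-0.35)(0.3325) + (-0.20)(0.3225) = 0.531625
adj(I−A) = Cᵀ =
  [ 0.9500   0.4025   0.2000]
  [ 0.3325   0.6725   0.0700]
  [ 0.3225   0.3325   0.6275]
(I − A)⁻¹ = adj(I−A) / det(I−A) ≈
  [   1.7870     0.7571     0.3762]
  [   0.6254     1.2650     0.1317]
  [   0.6066     0.6254     1.1803]
Δx = (I − A)⁻¹ Δd with Δd having +10 in the Waste Management component and 0 elsewhere.
So Δx_1 = L_12 · (+10), where L_12 = adj(I−A)_12 / det(I−A) = 0.4025 / 0.531625.
Δx_1 = 0.4025 × (+10) / 0.531625 = 4.025 / 0.531625 ≈ 7.571.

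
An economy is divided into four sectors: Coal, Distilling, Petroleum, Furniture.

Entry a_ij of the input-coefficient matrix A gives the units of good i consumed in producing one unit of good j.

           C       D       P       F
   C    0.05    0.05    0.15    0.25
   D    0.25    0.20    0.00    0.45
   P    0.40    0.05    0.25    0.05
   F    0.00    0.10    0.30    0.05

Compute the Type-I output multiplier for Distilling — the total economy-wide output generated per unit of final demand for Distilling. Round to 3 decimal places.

m_D = 1.985

I − A =
  [   0.95    -0.05    -0.15    -0.25]
  [  -0.25     0.80     0.00    -0.45]
  [  -0.40    -0.05     0.75    -0.05]
  [   0.00    -0.10    -0.30     0.95]
Compute the cofactors C_ij = (−1)^(i+j)·(3×3 minor ij) of I−A; the adjugate is their transpose:
adj(I−A) = Cᵀ =
  [ 0.517500   0.065250   0.174000   0.176250]
  [ 0.228375   0.575625   0.182625   0.342375]
  [ 0.299125   0.078875   0.661125   0.150875]
  [ 0.118500   0.085500   0.228000   0.510750]
det(I−A) = Σ_j (I−A)_1j·C_1j = (0.95)(0.517500) + (-0.05)(0.228375) + (-0.15)(0.299125) + (-0.25)(0.118500) = 0.4057125
(I − A)⁻¹ = adj(I−A) / det(I−A) ≈
  [   1.2755     0.1608     0.4289     0.4344]
  [   0.5629     1.4188     0.4501     0.8439]
  [   0.7373     0.1944     1.6295     0.3719]
  [   0.2921     0.2107     0.5620     1.2589]
The output multiplier for sector j is the column-j sum of the Leontief inverse (I − A)⁻¹ = adj(I−A) / det(I−A).
Column D of adj(I−A): (0.065250, 0.575625, 0.078875, 0.085500); det(I−A) = 0.4057125.
m_D = (0.065250 + 0.575625 + 0.078875 + 0.085500) / 0.4057125 = 0.80525 / 0.4057125 ≈ 1.985.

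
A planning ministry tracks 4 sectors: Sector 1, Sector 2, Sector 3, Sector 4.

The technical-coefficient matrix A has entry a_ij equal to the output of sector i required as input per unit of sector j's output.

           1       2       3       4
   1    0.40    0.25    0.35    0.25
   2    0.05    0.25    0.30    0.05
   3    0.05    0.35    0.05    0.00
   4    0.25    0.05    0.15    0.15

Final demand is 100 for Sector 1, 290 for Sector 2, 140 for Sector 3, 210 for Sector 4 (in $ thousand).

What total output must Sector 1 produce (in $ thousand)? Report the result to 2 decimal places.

I − A =
  [   0.60    -0.25    -0.35    -0.25]
  [  -0.05     0.75    -0.30    -0.05]
  [  -0.05    -0.35     0.95     0.00]
  [  -0.25    -0.05    -0.15     0.85]
Compute the cofactors C_ij = (−1)^(i+j)·(3×3 minor ij) of I−A; the adjugate is their transpose:
adj(I−A) = Cᵀ =
  [ 0.511375   0.331000   0.319750   0.169875]
  [ 0.065375   0.408375   0.159875   0.043250]
  [ 0.051000   0.167875   0.319750   0.024875]
  [ 0.163250   0.151000   0.159875   0.329625]
det(I−A) = Σ_j (I−A)_1j·C_1j = (0.60)(0.511375) + (-0.25)(0.065375) + (-0.35)(0.051000) + (-0.25)(0.163250) = 0.23181875
(I − A)⁻¹ = adj(I−A) / det(I−A) ≈
  [   2.2059     1.4278     1.3793     0.7328]
  [   0.2820     1.7616     0.6897     0.1866]
  [   0.2200     0.7242     1.3793     0.1073]
  [   0.7042     0.6514     0.6897     1.4219]
x = (I − A)⁻¹ d = adj(I−A)·d / det(I−A), with det(I−A) = 0.23181875:
  x_1 = (0.511375·100 + 0.331000·290 + 0.319750·140 + 0.169875·210) / 0.23181875 = 227.56625 / 0.23181875 ≈ 981.66
  x_2 = (0.065375·100 + 0.408375·290 + 0.159875·140 + 0.043250·210) / 0.23181875 = 156.43125 / 0.23181875 ≈ 674.80
  x_3 = (0.051000·100 + 0.167875·290 + 0.319750·140 + 0.024875·210) / 0.23181875 = 103.7725 / 0.23181875 ≈ 447.64
  x_4 = (0.163250·100 + 0.151000·290 + 0.159875·140 + 0.329625·210) / 0.23181875 = 151.71875 / 0.23181875 ≈ 654.47

x_1 = 981.66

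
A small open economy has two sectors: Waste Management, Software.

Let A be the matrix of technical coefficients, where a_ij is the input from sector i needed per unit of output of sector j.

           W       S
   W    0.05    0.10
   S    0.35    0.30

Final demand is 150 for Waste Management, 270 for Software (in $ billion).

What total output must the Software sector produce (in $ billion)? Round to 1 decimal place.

x_S = 490.5

I − A =
  [   0.95    -0.10]
  [  -0.35     0.70]
det(I−A) = (0.95)(0.70) − (-0.10)(-0.35) = 0.6300
adj(I−A) = [[0.70, 0.10], [0.35, 0.95]]
(I − A)⁻¹ = adj(I−A) / det(I−A) ≈
  [   1.1111     0.1587]
  [   0.5556     1.5079]
x = (I − A)⁻¹ d = adj(I−A)·d / det(I−A), with det(I−A) = 0.6300:
  x_W = (0.70·150 + 0.10·270) / 0.6300 = 132.00 / 0.6300 ≈ 209.5
  x_S = (0.35·150 + 0.95·270) / 0.6300 = 309.00 / 0.6300 ≈ 490.5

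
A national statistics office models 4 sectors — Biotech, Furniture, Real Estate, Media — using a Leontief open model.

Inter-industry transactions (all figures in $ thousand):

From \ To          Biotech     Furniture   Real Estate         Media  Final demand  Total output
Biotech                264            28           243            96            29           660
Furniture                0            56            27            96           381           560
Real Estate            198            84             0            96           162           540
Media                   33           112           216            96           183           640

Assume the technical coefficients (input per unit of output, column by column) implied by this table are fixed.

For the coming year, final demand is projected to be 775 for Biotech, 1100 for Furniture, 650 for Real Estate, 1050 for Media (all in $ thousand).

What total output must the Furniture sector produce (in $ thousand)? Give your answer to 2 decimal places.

x_2 = 1906.57

Technical coefficients a_ij = z_ij / X_j:
  a_11 = 264/660 = 0.40, a_21 = 0/660 = 0.00, a_31 = 198/660 = 0.30, a_41 = 33/660 = 0.05
  a_12 = 28/560 = 0.05, a_22 = 56/560 = 0.10, a_32 = 84/560 = 0.15, a_42 = 112/560 = 0.20
  a_13 = 243/540 = 0.45, a_23 = 27/540 = 0.05, a_33 = 0/540 = 0.00, a_43 = 216/540 = 0.40
  a_14 = 96/640 = 0.15, a_24 = 96/640 = 0.15, a_34 = 96/640 = 0.15, a_44 = 96/640 = 0.15
I − A =
  [   0.60    -0.05    -0.45    -0.15]
  [   0.00     0.90    -0.05    -0.15]
  [  -0.30    -0.15     1.00    -0.15]
  [  -0.05    -0.20    -0.40     0.85]
Compute the cofactors C_ij = (−1)^(i+j)·(3×3 minor ij) of I−A; the adjugate is their transpose:
adj(I−A) = Cᵀ =
  [ 0.664125   0.149375   0.391375   0.212625]
  [ 0.038625   0.330375   0.064500   0.076500]
  [ 0.228375   0.115500   0.433875   0.137250]
  [ 0.155625   0.140875   0.242375   0.413250]
det(I−A) = Σ_j (I−A)_1j·C_1j = (0.60)(0.664125) + (-0.05)(0.038625) + (-0.45)(0.228375) + (-0.15)(0.155625) = 0.27043125
(I − A)⁻¹ = adj(I−A) / det(I−A) ≈
  [   2.4558     0.5524     1.4472     0.7862]
  [   0.1428     1.2217     0.2385     0.2829]
  [   0.8445     0.4271     1.6044     0.5075]
  [   0.5755     0.5209     0.8963     1.5281]
x = (I − A)⁻¹ d = adj(I−A)·d / det(I−A), with det(I−A) = 0.27043125:
  x_1 = (0.664125·775 + 0.149375·1100 + 0.391375·650 + 0.212625·1050) / 0.27043125 = 1156.659375 / 0.27043125 ≈ 4277.09
  x_2 = (0.038625·775 + 0.330375·1100 + 0.064500·650 + 0.076500·1050) / 0.27043125 = 515.596875 / 0.27043125 ≈ 1906.57
  x_3 = (0.228375·775 + 0.115500·1100 + 0.433875·650 + 0.137250·1050) / 0.27043125 = 730.171875 / 0.27043125 ≈ 2700.03
  x_4 = (0.155625·775 + 0.140875·1100 + 0.242375·650 + 0.413250·1050) / 0.27043125 = 867.028125 / 0.27043125 ≈ 3206.09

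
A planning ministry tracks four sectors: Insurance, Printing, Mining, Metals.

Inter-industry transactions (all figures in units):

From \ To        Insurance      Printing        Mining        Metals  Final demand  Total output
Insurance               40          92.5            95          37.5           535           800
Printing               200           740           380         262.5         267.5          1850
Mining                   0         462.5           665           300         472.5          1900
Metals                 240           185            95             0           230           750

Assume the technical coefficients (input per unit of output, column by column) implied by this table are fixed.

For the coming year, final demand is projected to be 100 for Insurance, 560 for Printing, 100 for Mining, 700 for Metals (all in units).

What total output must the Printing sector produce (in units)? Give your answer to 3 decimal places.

Technical coefficients a_ij = z_ij / X_j:
  a_11 = 40/800 = 0.05, a_21 = 200/800 = 0.25, a_31 = 0/800 = 0.00, a_41 = 240/800 = 0.30
  a_12 = 92.5/1850 = 0.05, a_22 = 740/1850 = 0.40, a_32 = 462.5/1850 = 0.25, a_42 = 185/1850 = 0.10
  a_13 = 95/1900 = 0.05, a_23 = 380/1900 = 0.20, a_33 = 665/1900 = 0.35, a_43 = 95/1900 = 0.05
  a_14 = 37.5/750 = 0.05, a_24 = 262.5/750 = 0.35, a_34 = 300/750 = 0.40, a_44 = 0/750 = 0.00
I − A =
  [   0.95    -0.05    -0.05    -0.05]
  [  -0.25     0.60    -0.20    -0.35]
  [   0.00    -0.25     0.65    -0.40]
  [  -0.30    -0.10    -0.05     1.00]
Compute the cofactors C_ij = (−1)^(i+j)·(3×3 minor ij) of I−A; the adjugate is their transpose:
adj(I−A) = Cᵀ =
  [ 0.292875   0.049875   0.041625   0.048750]
  [ 0.249750   0.582750   0.222000   0.305250]
  [ 0.170750   0.277750   0.508750   0.309250]
  [ 0.121375   0.087125   0.060125   0.311750]
det(I−A) = Σ_j (I−A)_1j·C_1j = (0.95)(0.292875) + (-0.05)(0.249750) + (-0.05)(0.170750) + (-0.05)(0.121375) = 0.2511375
(I − A)⁻¹ = adj(I−A) / det(I−A) ≈
  [   1.1662     0.1986     0.1657     0.1941]
  [   0.9945     2.3204     0.8840     1.2155]
  [   0.6799     1.1060     2.0258     1.2314]
  [   0.4833     0.3469     0.2394     1.2414]
x = (I − A)⁻¹ d = adj(I−A)·d / det(I−A), with det(I−A) = 0.2511375:
  x_1 = (0.292875·100 + 0.049875·560 + 0.041625·100 + 0.048750·700) / 0.2511375 = 95.505 / 0.2511375 ≈ 380.290
  x_2 = (0.249750·100 + 0.582750·560 + 0.222000·100 + 0.305250·700) / 0.2511375 = 587.19 / 0.2511375 ≈ 2338.122
  x_3 = (0.170750·100 + 0.277750·560 + 0.508750·100 + 0.309250·700) / 0.2511375 = 439.965 / 0.2511375 ≈ 1751.889
  x_4 = (0.121375·100 + 0.087125·560 + 0.060125·100 + 0.311750·700) / 0.2511375 = 285.165 / 0.2511375 ≈ 1135.494

x_2 = 2338.122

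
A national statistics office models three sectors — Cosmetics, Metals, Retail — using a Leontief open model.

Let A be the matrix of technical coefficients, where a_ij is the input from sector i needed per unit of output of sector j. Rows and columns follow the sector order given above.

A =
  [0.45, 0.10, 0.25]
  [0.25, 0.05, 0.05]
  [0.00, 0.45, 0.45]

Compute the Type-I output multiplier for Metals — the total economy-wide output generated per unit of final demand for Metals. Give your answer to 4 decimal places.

m_2 = 3.0777

I − A =
  [   0.55    -0.10    -0.25]
  [  -0.25     0.95    -0.05]
  [   0.00    -0.45     0.55]
Cofactors of I−A, C_ij = (−1)^(i+j)·(minor ij) (rows/columns in the sector order above):
  C_11 = (0.95)(0.55) − (-0.05)(-0.45) = 0.5000
  C_12 = −[(-0.25)(0.55) − (-0.05)(0.00)] = 0.1375
  C_13 = (-0.25)(-0.45) − (0.95)(0.00) = 0.1125
  C_21 = −[(-0.10)(0.55) − (-0.25)(-0.45)] = 0.1675
  C_22 = (0.55)(0.55) − (-0.25)(0.00) = 0.3025
  C_23 = −[(0.55)(-0.45) − (-0.10)(0.00)] = 0.2475
  C_31 = (-0.10)(-0.05) − (-0.25)(0.95) = 0.2425
  C_32 = −[(0.55)(-0.05) − (-0.25)(-0.25)] = 0.0900
  C_33 = (0.55)(0.95) − (-0.10)(-0.25) = 0.4975
det(I−A) = Σ_j (I−A)_1j·C_1j = (0.55)(0.5000) + (-0.10)(0.1375) + (-0.25)(0.1125) = 0.233125
adj(I−A) = Cᵀ =
  [ 0.5000   0.1675   0.2425]
  [ 0.1375   0.3025   0.0900]
  [ 0.1125   0.2475   0.4975]
(I − A)⁻¹ = adj(I−A) / det(I−A) ≈
  [   2.14477     0.71850     1.04021]
  [   0.58981     1.29759     0.38606]
  [   0.48257     1.06166     2.13405]
The output multiplier for sector j is the column-j sum of the Leontief inverse (I − A)⁻¹ = adj(I−A) / det(I−A).
Column 2 of adj(I−A): (0.1675, 0.3025, 0.2475); det(I−A) = 0.233125.
m_2 = (0.1675 + 0.3025 + 0.2475) / 0.233125 = 0.7175 / 0.233125 ≈ 3.0777.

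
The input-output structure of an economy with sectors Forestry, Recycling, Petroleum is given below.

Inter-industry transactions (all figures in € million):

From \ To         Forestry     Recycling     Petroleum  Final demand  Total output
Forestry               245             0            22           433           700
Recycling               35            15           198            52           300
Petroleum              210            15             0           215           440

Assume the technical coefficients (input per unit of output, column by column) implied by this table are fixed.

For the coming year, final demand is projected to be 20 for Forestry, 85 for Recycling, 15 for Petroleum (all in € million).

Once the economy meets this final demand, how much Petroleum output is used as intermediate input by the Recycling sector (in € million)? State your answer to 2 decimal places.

Technical coefficients a_ij = z_ij / X_j:
  a_11 = 245/700 = 0.35, a_21 = 35/700 = 0.05, a_31 = 210/700 = 0.30
  a_12 = 0/300 = 0.00, a_22 = 15/300 = 0.05, a_32 = 15/300 = 0.05
  a_13 = 22/440 = 0.05, a_23 = 198/440 = 0.45, a_33 = 0/440 = 0.00
I − A =
  [   0.65     0.00    -0.05]
  [  -0.05     0.95    -0.45]
  [  -0.30    -0.05     1.00]
Cofactors of I−A, C_ij = (−1)^(i+j)·(minor ij) (rows/columns in the sector order above):
  C_11 = (0.95)(1.00) − (-0.45)(-0.05) = 0.9275
  C_12 = −[(-0.05)(1.00) − (-0.45)(-0.30)] = 0.1850
  C_13 = (-0.05)(-0.05) − (0.95)(-0.30) = 0.2875
  C_21 = −[(0.00)(1.00) − (-0.05)(-0.05)] = 0.0025
  C_22 = (0.65)(1.00) − (-0.05)(-0.30) = 0.6350
  C_23 = −[(0.65)(-0.05) − (0.00)(-0.30)] = 0.0325
  C_31 = (0.00)(-0.45) − (-0.05)(0.95) = 0.0475
  C_32 = −[(0.65)(-0.45) − (-0.05)(-0.05)] = 0.2950
  C_33 = (0.65)(0.95) − (0.00)(-0.05) = 0.6175
det(I−A) = Σ_j (I−A)_1j·C_1j = (0.65)(0.9275) + (0.00)(0.1850) + (-0.05)(0.2875) = 0.5885
adj(I−A) = Cᵀ =
  [ 0.9275   0.0025   0.0475]
  [ 0.1850   0.6350   0.2950]
  [ 0.2875   0.0325   0.6175]
(I − A)⁻¹ = adj(I−A) / det(I−A) ≈
  [   1.5760     0.0042     0.0807]
  [   0.3144     1.0790     0.5013]
  [   0.4885     0.0552     1.0493]
First solve x = (I − A)⁻¹ d = adj(I−A)·d / det(I−A); in particular x_2 = (0.1850·20 + 0.6350·85 + 0.2950·15) / 0.5885 = 62.10 / 0.5885 ≈ 105.5225.
Intermediate flow from 3 to 2: z_32 = a_32 · x_2 = 0.05 × 62.10 / 0.5885 = 3.105 / 0.5885 ≈ 5.28.

z_32 = 5.28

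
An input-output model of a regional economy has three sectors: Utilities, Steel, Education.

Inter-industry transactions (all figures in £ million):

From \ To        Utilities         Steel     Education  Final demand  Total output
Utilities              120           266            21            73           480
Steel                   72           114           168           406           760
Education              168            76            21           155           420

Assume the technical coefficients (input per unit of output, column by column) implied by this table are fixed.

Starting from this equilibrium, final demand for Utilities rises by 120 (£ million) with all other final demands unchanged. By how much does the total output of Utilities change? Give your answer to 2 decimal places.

Technical coefficients a_ij = z_ij / X_j:
  a_11 = 120/480 = 0.25, a_21 = 72/480 = 0.15, a_31 = 168/480 = 0.35
  a_12 = 266/760 = 0.35, a_22 = 114/760 = 0.15, a_32 = 76/760 = 0.10
  a_13 = 21/420 = 0.05, a_23 = 168/420 = 0.40, a_33 = 21/420 = 0.05
I − A =
  [   0.75    -0.35    -0.05]
  [  -0.15     0.85    -0.40]
  [  -0.35    -0.10     0.95]
Cofactors of I−A, C_ij = (−1)^(i+j)·(minor ij) (rows/columns in the sector order above):
  C_11 = (0.85)(0.95) − (-0.40)(-0.10) = 0.7675
  C_12 = −[(-0.15)(0.95) − (-0.40)(-0.35)] = 0.2825
  C_13 = (-0.15)(-0.10) − (0.85)(-0.35) = 0.3125
  C_21 = −[(-0.35)(0.95) − (-0.05)(-0.10)] = 0.3375
  C_22 = (0.75)(0.95) − (-0.05)(-0.35) = 0.6950
  C_23 = −[(0.75)(-0.10) − (-0.35)(-0.35)] = 0.1975
  C_31 = (-0.35)(-0.40) − (-0.05)(0.85) = 0.1825
  C_32 = −[(0.75)(-0.40) − (-0.05)(-0.15)] = 0.3075
  C_33 = (0.75)(0.85) − (-0.35)(-0.15) = 0.5850
det(I−A) = Σ_j (I−A)_1j·C_1j = (0.75)(0.7675) + (-0.35)(0.2825) + (-0.05)(0.3125) = 0.461125
adj(I−A) = Cᵀ =
  [ 0.7675   0.3375   0.1825]
  [ 0.2825   0.6950   0.3075]
  [ 0.3125   0.1975   0.5850]
(I − A)⁻¹ = adj(I−A) / det(I−A) ≈
  [   1.6644     0.7319     0.3958]
  [   0.6126     1.5072     0.6668]
  [   0.6777     0.4283     1.2686]
Δx = (I − A)⁻¹ Δd with Δd having +120 in the Utilities component and 0 elsewhere.
So Δx_1 = L_11 · (+120), where L_11 = adj(I−A)_11 / det(I−A) = 0.7675 / 0.461125.
Δx_1 = 0.7675 × (+120) / 0.461125 = 92.10 / 0.461125 ≈ 199.73.

Δx_1 = 199.73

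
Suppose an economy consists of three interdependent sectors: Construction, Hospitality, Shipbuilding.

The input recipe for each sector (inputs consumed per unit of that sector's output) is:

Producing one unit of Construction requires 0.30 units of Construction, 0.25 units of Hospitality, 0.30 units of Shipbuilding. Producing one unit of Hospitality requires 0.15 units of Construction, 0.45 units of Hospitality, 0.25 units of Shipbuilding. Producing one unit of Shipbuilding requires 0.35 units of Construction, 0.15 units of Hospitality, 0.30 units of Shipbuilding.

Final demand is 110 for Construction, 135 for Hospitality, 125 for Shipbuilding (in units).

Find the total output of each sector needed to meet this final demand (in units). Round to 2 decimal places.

I − A =
  [   0.70    -0.15    -0.35]
  [  -0.25     0.55    -0.15]
  [  -0.30    -0.25     0.70]
Cofactors of I−A, C_ij = (−1)^(i+j)·(minor ij) (rows/columns in the sector order above):
  C_11 = (0.55)(0.70) − (-0.15)(-0.25) = 0.3475
  C_12 = −[(-0.25)(0.70) − (-0.15)(-0.30)] = 0.2200
  C_13 = (-0.25)(-0.25) − (0.55)(-0.30) = 0.2275
  C_21 = −[(-0.15)(0.70) − (-0.35)(-0.25)] = 0.1925
  C_22 = (0.70)(0.70) − (-0.35)(-0.30) = 0.3850
  C_23 = −[(0.70)(-0.25) − (-0.15)(-0.30)] = 0.2200
  C_31 = (-0.15)(-0.15) − (-0.35)(0.55) = 0.2150
  C_32 = −[(0.70)(-0.15) − (-0.35)(-0.25)] = 0.1925
  C_33 = (0.70)(0.55) − (-0.15)(-0.25) = 0.3475
det(I−A) = Σ_j (I−A)_1j·C_1j = (0.70)(0.3475) + (-0.15)(0.2200) + (-0.35)(0.2275) = 0.130625
adj(I−A) = Cᵀ =
  [ 0.3475   0.1925   0.2150]
  [ 0.2200   0.3850   0.1925]
  [ 0.2275   0.2200   0.3475]
(I − A)⁻¹ = adj(I−A) / det(I−A) ≈
  [   2.6603     1.4737     1.6459]
  [   1.6842     2.9474     1.4737]
  [   1.7416     1.6842     2.6603]
x = (I − A)⁻¹ d = adj(I−A)·d / det(I−A), with det(I−A) = 0.130625:
  x_1 = (0.3475·110 + 0.1925·135 + 0.2150·125) / 0.130625 = 91.0875 / 0.130625 ≈ 697.32
  x_2 = (0.2200·110 + 0.3850·135 + 0.1925·125) / 0.130625 = 100.2375 / 0.130625 ≈ 767.37
  x_3 = (0.2275·110 + 0.2200·135 + 0.3475·125) / 0.130625 = 98.1625 / 0.130625 ≈ 751.48

x_1 = 697.32, x_2 = 767.37, x_3 = 751.48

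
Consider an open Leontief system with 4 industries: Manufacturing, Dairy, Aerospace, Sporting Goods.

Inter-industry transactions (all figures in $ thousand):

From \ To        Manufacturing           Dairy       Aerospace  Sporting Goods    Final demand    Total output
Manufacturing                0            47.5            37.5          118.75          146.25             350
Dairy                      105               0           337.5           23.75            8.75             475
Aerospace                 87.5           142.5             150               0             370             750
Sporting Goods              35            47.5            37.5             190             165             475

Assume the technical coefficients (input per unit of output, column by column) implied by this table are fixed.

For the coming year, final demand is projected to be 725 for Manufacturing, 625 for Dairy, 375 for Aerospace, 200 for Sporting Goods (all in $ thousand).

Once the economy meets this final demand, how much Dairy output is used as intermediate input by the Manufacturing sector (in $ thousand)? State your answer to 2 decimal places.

Technical coefficients a_ij = z_ij / X_j:
  a_MM = 0/350 = 0.00, a_DM = 105/350 = 0.30, a_AM = 87.5/350 = 0.25, a_SM = 35/350 = 0.10
  a_MD = 47.5/475 = 0.10, a_DD = 0/475 = 0.00, a_AD = 142.5/475 = 0.30, a_SD = 47.5/475 = 0.10
  a_MA = 37.5/750 = 0.05, a_DA = 337.5/750 = 0.45, a_AA = 150/750 = 0.20, a_SA = 37.5/750 = 0.05
  a_MS = 118.75/475 = 0.25, a_DS = 23.75/475 = 0.05, a_AS = 0/475 = 0.00, a_SS = 190/475 = 0.40
I − A =
  [   1.00    -0.10    -0.05    -0.25]
  [  -0.30     1.00    -0.45    -0.05]
  [  -0.25    -0.30     0.80     0.00]
  [  -0.10    -0.10    -0.05     0.60]
Compute the cofactors C_ij = (−1)^(i+j)·(3×3 minor ij) of I−A; the adjugate is their transpose:
adj(I−A) = Cᵀ =
  [ 0.394250   0.080750   0.080750   0.171000]
  [ 0.216125   0.449375   0.274250   0.127500]
  [ 0.204250   0.193750   0.544000   0.101250]
  [ 0.118750   0.104500   0.104500   0.612750]
det(I−A) = Σ_j (I−A)_1j·C_1j = (1.00)(0.394250) + (-0.10)(0.216125) + (-0.05)(0.204250) + (-0.25)(0.118750) = 0.3327375
(I − A)⁻¹ = adj(I−A) / det(I−A) ≈
  [   1.1849     0.2427     0.2427     0.5139]
  [   0.6495     1.3505     0.8242     0.3832]
  [   0.6138     0.5823     1.6349     0.3043]
  [   0.3569     0.3141     0.3141     1.8415]
First solve x = (I − A)⁻¹ d = adj(I−A)·d / det(I−A); in particular x_M = (0.394250·725 + 0.080750·625 + 0.080750·375 + 0.171000·200) / 0.3327375 = 400.78125 / 0.3327375 ≈ 1204.4968.
Intermediate flow from D to M: z_DM = a_DM · x_M = 0.30 × 400.78125 / 0.3327375 = 120.234375 / 0.3327375 ≈ 361.35.

z_DM = 361.35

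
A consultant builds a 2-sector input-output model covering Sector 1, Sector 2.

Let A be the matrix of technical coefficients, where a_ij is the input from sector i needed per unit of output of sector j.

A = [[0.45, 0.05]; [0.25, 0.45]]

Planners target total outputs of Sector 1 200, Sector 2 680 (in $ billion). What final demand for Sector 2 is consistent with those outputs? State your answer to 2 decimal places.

I − A =
  [   0.55    -0.05]
  [  -0.25     0.55]
d = (I − A) x:
  d_1 = (+0.55)·200 + (-0.05)·680 = 76.00
  d_2 = (-0.25)·200 + (+0.55)·680 = 324.00

d_2 = 324.00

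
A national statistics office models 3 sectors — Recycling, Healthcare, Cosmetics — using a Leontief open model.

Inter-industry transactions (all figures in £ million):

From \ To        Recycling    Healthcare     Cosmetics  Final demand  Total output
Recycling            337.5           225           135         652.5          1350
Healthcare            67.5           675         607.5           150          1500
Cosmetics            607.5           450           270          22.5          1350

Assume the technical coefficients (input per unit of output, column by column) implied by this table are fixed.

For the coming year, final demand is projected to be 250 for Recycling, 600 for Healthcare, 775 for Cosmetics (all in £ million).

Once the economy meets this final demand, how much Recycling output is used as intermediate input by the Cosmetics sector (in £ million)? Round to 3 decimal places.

z_13 = 334.086

Technical coefficients a_ij = z_ij / X_j:
  a_11 = 337.5/1350 = 0.25, a_21 = 67.5/1350 = 0.05, a_31 = 607.5/1350 = 0.45
  a_12 = 225/1500 = 0.15, a_22 = 675/1500 = 0.45, a_32 = 450/1500 = 0.30
  a_13 = 135/1350 = 0.10, a_23 = 607.5/1350 = 0.45, a_33 = 270/1350 = 0.20
I − A =
  [   0.75    -0.15    -0.10]
  [  -0.05     0.55    -0.45]
  [  -0.45    -0.30     0.80]
Cofactors of I−A, C_ij = (−1)^(i+j)·(minor ij) (rows/columns in the sector order above):
  C_11 = (0.55)(0.80) − (-0.45)(-0.30) = 0.3050
  C_12 = −[(-0.05)(0.80) − (-0.45)(-0.45)] = 0.2425
  C_13 = (-0.05)(-0.30) − (0.55)(-0.45) = 0.2625
  C_21 = −[(-0.15)(0.80) − (-0.10)(-0.30)] = 0.1500
  C_22 = (0.75)(0.80) − (-0.10)(-0.45) = 0.5550
  C_23 = −[(0.75)(-0.30) − (-0.15)(-0.45)] = 0.2925
  C_31 = (-0.15)(-0.45) − (-0.10)(0.55) = 0.1225
  C_32 = −[(0.75)(-0.45) − (-0.10)(-0.05)] = 0.3425
  C_33 = (0.75)(0.55) − (-0.15)(-0.05) = 0.4050
det(I−A) = Σ_j (I−A)_1j·C_1j = (0.75)(0.3050) + (-0.15)(0.2425) + (-0.10)(0.2625) = 0.166125
adj(I−A) = Cᵀ =
  [ 0.3050   0.1500   0.1225]
  [ 0.2425   0.5550   0.3425]
  [ 0.2625   0.2925   0.4050]
(I − A)⁻¹ = adj(I−A) / det(I−A) ≈
  [   1.8360     0.9029     0.7374]
  [   1.4597     3.3409     2.0617]
  [   1.5801     1.7607     2.4379]
First solve x = (I − A)⁻¹ d = adj(I−A)·d / det(I−A); in particular x_3 = (0.2625·250 + 0.2925·600 + 0.4050·775) / 0.166125 = 555.00 / 0.166125 ≈ 3340.85779.
Intermediate flow from 1 to 3: z_13 = a_13 · x_3 = 0.10 × 555.00 / 0.166125 = 55.50 / 0.166125 ≈ 334.086.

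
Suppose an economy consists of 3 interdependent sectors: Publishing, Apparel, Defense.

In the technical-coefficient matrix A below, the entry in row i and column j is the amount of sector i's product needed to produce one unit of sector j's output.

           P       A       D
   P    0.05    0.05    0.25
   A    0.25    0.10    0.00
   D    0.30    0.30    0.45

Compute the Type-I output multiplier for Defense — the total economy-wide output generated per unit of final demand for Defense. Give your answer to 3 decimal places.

I − A =
  [   0.95    -0.05    -0.25]
  [  -0.25     0.90     0.00]
  [  -0.30    -0.30     0.55]
Cofactors of I−A, C_ij = (−1)^(i+j)·(minor ij) (rows/columns in the sector order above):
  C_11 = (0.90)(0.55) − (0.00)(-0.30) = 0.4950
  C_12 = −[(-0.25)(0.55) − (0.00)(-0.30)] = 0.1375
  C_13 = (-0.25)(-0.30) − (0.90)(-0.30) = 0.3450
  C_21 = −[(-0.05)(0.55) − (-0.25)(-0.30)] = 0.1025
  C_22 = (0.95)(0.55) − (-0.25)(-0.30) = 0.4475
  C_23 = −[(0.95)(-0.30) − (-0.05)(-0.30)] = 0.3000
  C_31 = (-0.05)(0.00) − (-0.25)(0.90) = 0.2250
  C_32 = −[(0.95)(0.00) − (-0.25)(-0.25)] = 0.0625
  C_33 = (0.95)(0.90) − (-0.05)(-0.25) = 0.8425
det(I−A) = Σ_j (I−A)_1j·C_1j = (0.95)(0.4950) + (-0.05)(0.1375) + (-0.25)(0.3450) = 0.377125
adj(I−A) = Cᵀ =
  [ 0.4950   0.1025   0.2250]
  [ 0.1375   0.4475   0.0625]
  [ 0.3450   0.3000   0.8425]
(I − A)⁻¹ = adj(I−A) / det(I−A) ≈
  [   1.3126     0.2718     0.5966]
  [   0.3646     1.1866     0.1657]
  [   0.9148     0.7955     2.2340]
The output multiplier for sector j is the column-j sum of the Leontief inverse (I − A)⁻¹ = adj(I−A) / det(I−A).
Column D of adj(I−A): (0.2250, 0.0625, 0.8425); det(I−A) = 0.377125.
m_D = (0.2250 + 0.0625 + 0.8425) / 0.377125 = 1.13 / 0.377125 ≈ 2.996.

m_D = 2.996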